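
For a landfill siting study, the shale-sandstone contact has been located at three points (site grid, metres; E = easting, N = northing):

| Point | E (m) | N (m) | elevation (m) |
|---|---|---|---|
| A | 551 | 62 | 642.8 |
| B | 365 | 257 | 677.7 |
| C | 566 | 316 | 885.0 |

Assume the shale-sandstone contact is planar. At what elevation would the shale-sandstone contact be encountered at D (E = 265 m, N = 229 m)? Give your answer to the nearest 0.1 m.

575.8 m

Two edge vectors: A→B = (-186, 195, 34.9), A→C = (15, 254, 242.2).
Normal n = (A→B) × (A→C) = (38364.4, 45572.7, -50169).
So ∂z/∂E = −n_x/n_z = 0.76470 and ∂z/∂N = −n_y/n_z = 0.90838.
Intercept c from A: 642.8 − 421.35 − 56.32 = 165.13.
At (265, 229): z = 202.6 + 208.0 + 165.13 = 575.8 m.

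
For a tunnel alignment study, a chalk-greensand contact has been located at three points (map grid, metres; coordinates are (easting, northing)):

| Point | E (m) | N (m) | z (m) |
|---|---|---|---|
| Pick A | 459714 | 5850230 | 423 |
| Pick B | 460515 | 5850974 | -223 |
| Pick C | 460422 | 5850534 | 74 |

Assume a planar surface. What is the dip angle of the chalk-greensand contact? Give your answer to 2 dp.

Let the plane be z = a·E + b·N + c.
Pick B−Pick A: 801a + 744b = −646;  Pick C−Pick A: 708a + 304b = −349.
Solving gives a = −0.22338, b = −0.62779.
Gradient magnitude |∇z| = √(a² + b²) = √(0.04990 + 0.39411) = 0.66634.
True dip = arctan(0.66634) = 33.68°, dipping toward NNE (azimuth ≈ 020°).

33.68°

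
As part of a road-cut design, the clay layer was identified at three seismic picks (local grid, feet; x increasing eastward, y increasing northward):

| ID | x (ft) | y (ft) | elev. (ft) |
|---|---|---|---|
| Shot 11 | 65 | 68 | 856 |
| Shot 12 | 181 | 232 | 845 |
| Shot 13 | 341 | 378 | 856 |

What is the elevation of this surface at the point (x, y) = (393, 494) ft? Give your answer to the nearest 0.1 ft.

837.2 ft

Two edge vectors: Shot 11→Shot 12 = (116, 164, -11), Shot 11→Shot 13 = (276, 310, 0).
Normal n = (Shot 11→Shot 12) × (Shot 11→Shot 13) = (3410, -3036, -9304).
So ∂z/∂x = −n_x/n_z = 0.36651 and ∂z/∂y = −n_y/n_z = −0.32631.
Intercept c from Shot 11: 856 − 23.82 + 22.19 = 854.37.
At (393, 494): z = 144.0 − 161.2 + 854.37 = 837.2 ft.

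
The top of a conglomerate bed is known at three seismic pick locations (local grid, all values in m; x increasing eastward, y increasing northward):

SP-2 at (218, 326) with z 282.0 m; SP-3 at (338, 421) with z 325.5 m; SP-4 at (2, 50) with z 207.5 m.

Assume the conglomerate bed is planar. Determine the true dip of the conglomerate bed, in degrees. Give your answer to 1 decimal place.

21.4°

Two edge vectors: SP-2→SP-3 = (120, 95, 43.5), SP-2→SP-4 = (-216, -276, -74.5).
Normal n = (SP-2→SP-3) × (SP-2→SP-4) = (4928.5, -456, -12600).
So ∂z/∂x = −n_x/n_z = 0.39115 and ∂z/∂y = −n_y/n_z = −0.03619.
Gradient magnitude |∇z| = √(a² + b²) = √(0.15300 + 0.00131) = 0.39282.
True dip = arctan(0.39282) = 21.4°, dipping toward W (azimuth ≈ 275°).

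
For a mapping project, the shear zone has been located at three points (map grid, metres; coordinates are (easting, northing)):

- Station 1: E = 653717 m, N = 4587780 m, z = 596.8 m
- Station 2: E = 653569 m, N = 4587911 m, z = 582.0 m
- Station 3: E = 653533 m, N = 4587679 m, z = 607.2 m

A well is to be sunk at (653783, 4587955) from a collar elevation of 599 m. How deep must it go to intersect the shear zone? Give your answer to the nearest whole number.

21 m

Let the plane be z = a·E + b·N + c.
Station 2−Station 1: −148a + 131b = −14.8;  Station 3−Station 1: −184a − 101b = 10.4.
Solving gives a = 0.00339035, b = −0.10914678.
Then c = 596.8 − a·653717 − b·4587780 = 499121.88.
At (653783, 4587955): z_contact = 2216.6 − 500760.5 + 499121.88 = 577.9 m.
Depth below ground = 599 − 577.9 = 21 m.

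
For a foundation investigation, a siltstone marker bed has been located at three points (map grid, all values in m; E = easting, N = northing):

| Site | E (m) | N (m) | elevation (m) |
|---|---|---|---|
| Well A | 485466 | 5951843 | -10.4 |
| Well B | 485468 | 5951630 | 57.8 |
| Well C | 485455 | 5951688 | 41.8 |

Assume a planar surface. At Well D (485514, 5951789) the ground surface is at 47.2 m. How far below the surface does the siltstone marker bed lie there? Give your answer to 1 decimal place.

Let the plane be z = a·E + b·N + c.
Well B−Well A: 2a − 213b = 68.2;  Well C−Well A: −11a − 155b = 52.2.
Solving gives a = −0.206407840, b = −0.322125895.
Then c = -10.4 − a·485466 − b·5951843 = 2017436.34.
At (485514, 5951789): z_contact = −100213.90 − 1917225.36 + 2017436.34 = -2.91 m.
Depth below ground = 47.2 − (-2.91) = 50.1 m.

50.1 m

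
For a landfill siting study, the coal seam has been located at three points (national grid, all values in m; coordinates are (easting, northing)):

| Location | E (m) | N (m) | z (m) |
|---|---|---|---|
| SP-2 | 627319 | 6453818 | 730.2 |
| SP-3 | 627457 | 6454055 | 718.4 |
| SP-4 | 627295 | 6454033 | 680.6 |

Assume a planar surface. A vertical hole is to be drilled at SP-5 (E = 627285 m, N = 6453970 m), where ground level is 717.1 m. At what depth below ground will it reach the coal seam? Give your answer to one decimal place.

Let the plane be z = a·E + b·N + c.
SP-3−SP-2: 138a + 237b = −11.8;  SP-4−SP-2: −24a + 215b = −49.6.
Solving gives a = 0.260710447, b = −0.201595113.
Then c = 730.2 − a·627319 − b·6453818 = 1138239.75.
At (627285, 6453970): z_contact = 163539.75 − 1301088.81 + 1138239.75 = 690.69 m.
Depth below ground = 717.1 − 690.69 = 26.4 m.

26.4 m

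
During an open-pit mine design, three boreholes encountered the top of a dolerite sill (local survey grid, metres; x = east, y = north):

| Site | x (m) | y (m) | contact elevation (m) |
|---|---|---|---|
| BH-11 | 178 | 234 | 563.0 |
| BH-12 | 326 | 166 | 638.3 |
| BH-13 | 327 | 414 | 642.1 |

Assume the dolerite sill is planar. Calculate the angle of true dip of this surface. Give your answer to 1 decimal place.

27.3°

Two edge vectors: BH-11→BH-12 = (148, -68, 75.3), BH-11→BH-13 = (149, 180, 79.1).
Normal n = (BH-11→BH-12) × (BH-11→BH-13) = (-18932.8, -487.1, 36772).
So ∂z/∂x = −n_x/n_z = 0.51487 and ∂z/∂y = −n_y/n_z = 0.01325.
Gradient magnitude |∇z| = √(a² + b²) = √(0.26509 + 0.00018) = 0.51504.
True dip = arctan(0.51504) = 27.3°, dipping toward W (azimuth ≈ 269°).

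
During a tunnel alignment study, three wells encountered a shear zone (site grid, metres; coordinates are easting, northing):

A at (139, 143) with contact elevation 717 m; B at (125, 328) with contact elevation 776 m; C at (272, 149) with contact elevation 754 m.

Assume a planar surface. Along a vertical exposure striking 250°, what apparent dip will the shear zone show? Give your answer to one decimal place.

19.9°

Let the plane be z = a·easting + b·northing + c.
B−A: −14a + 185b = 59;  C−A: 133a + 6b = 37.
Solving gives a = 0.26291, b = 0.33881.
Unit vector along 250° is (sin 250°, cos 250°) = (-0.9397, -0.3420).
Slope in that direction = a·(-0.9397) + b·(-0.3420) = −0.36294.
Apparent dip = arctan|0.36294| = 19.9° (true dip is 23.2°, so apparent ≤ true as expected).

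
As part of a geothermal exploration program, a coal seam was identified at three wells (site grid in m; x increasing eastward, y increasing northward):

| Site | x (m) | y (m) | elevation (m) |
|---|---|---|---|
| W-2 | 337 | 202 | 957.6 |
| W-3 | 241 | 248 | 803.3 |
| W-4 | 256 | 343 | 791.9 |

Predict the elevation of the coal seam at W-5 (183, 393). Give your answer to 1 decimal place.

Two edge vectors: W-2→W-3 = (-96, 46, -154.3), W-2→W-4 = (-81, 141, -165.7).
Normal n = (W-2→W-3) × (W-2→W-4) = (14134.1, -3408.9, -9810).
So ∂z/∂x = −n_x/n_z = 1.44078 and ∂z/∂y = −n_y/n_z = −0.34749.
Intercept c from W-2: 957.6 − 485.54 + 70.19 = 542.25.
At (183, 393): z = 263.7 − 136.6 + 542.25 = 669.3 m.

669.3 m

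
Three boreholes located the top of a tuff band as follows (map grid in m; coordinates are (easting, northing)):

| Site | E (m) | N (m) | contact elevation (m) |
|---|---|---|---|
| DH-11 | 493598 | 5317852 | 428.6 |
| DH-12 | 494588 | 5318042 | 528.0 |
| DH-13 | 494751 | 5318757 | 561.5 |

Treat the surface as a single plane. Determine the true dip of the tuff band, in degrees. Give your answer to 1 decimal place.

Two edge vectors: DH-11→DH-12 = (990, 190, 99.4), DH-11→DH-13 = (1153, 905, 132.9).
Normal n = (DH-11→DH-12) × (DH-11→DH-13) = (-64706, -16962.8, 676880).
So ∂z/∂E = −n_x/n_z = 0.09559 and ∂z/∂N = −n_y/n_z = 0.02506.
Gradient magnitude |∇z| = √(a² + b²) = √(0.00914 + 0.00063) = 0.09882.
True dip = arctan(0.09882) = 5.6°, dipping toward WSW (azimuth ≈ 255°).

5.6°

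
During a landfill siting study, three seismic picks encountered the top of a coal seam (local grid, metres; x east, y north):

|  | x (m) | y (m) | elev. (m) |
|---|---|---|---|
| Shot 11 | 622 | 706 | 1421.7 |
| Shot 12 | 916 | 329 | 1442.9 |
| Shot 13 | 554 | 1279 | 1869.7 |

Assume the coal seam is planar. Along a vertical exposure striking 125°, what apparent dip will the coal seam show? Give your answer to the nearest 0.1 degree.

Let the plane be z = a·x + b·y + c.
Shot 12−Shot 11: 294a − 377b = 21.2;  Shot 13−Shot 11: −68a + 573b = 448.
Solving gives a = 1.26758, b = 0.93228.
Unit vector along 125° is (sin 125°, cos 125°) = (0.8192, -0.5736).
Slope in that direction = a·(0.8192) + b·(-0.5736) = 0.50361.
Apparent dip = arctan|0.50361| = 26.7° (true dip is 57.6°, so apparent ≤ true as expected).

26.7°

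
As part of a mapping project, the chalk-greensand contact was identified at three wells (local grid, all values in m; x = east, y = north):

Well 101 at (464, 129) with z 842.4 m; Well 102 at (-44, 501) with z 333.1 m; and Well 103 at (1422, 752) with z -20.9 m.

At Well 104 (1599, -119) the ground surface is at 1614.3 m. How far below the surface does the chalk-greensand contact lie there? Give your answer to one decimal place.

Let the plane be z = a·x + b·y + c.
Well 102−Well 101: −508a + 372b = −509.3;  Well 103−Well 101: 958a + 623b = −863.3.
Solving gives a = −0.005727, b = −1.376907.
Then c = 842.4 − a·464 − b·129 = 1022.68.
At (1599, -119): z_contact = −9.16 + 163.85 + 1022.68 = 1177.37 m.
Depth below ground = 1614.3 − 1177.37 = 436.9 m.

436.9 m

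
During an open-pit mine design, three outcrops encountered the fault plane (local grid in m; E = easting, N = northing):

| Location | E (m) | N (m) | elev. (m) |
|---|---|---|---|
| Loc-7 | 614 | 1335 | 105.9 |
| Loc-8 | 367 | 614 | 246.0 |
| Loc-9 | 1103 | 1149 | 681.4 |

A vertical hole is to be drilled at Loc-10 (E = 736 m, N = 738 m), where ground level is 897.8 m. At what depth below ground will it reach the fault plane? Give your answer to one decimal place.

357.3 m

Let the plane be z = a·E + b·N + c.
Loc-8−Loc-7: −247a − 721b = 140.1;  Loc-9−Loc-7: 489a − 186b = 575.5.
Solving gives a = 0.975825, b = −0.528611.
Then c = 105.9 − a·614 − b·1335 = 212.44.
At (736, 738): z_contact = 718.21 − 390.12 + 212.44 = 540.53 m.
Depth below ground = 897.8 − 540.53 = 357.3 m.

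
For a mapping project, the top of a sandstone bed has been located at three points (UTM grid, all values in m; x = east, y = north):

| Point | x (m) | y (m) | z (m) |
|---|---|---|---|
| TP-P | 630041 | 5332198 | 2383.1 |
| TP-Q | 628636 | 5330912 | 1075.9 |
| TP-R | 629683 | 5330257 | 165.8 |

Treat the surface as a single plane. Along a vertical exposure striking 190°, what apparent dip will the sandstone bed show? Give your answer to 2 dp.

Two edge vectors: TP-P→TP-Q = (-1405, -1286, -1307.2), TP-P→TP-R = (-358, -1941, -2217.3).
Normal n = (TP-P→TP-Q) × (TP-P→TP-R) = (314172.6, -2647328.9, 2266717).
So ∂z/∂x = −n_x/n_z = −0.13860 and ∂z/∂y = −n_y/n_z = 1.16791.
Unit vector along 190° is (sin 190°, cos 190°) = (-0.1736, -0.9848).
Slope in that direction = a·(-0.1736) + b·(-0.9848) = −1.12610.
Apparent dip = arctan|1.12610| = 48.39° (true dip is 49.6°, so apparent ≤ true as expected).

48.39°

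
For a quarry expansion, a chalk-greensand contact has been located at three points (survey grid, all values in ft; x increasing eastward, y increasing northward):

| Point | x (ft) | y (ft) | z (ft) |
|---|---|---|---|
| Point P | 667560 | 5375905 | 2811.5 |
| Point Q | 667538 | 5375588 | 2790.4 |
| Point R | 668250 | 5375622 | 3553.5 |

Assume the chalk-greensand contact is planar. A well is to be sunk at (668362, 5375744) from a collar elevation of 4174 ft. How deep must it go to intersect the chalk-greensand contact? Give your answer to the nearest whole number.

Let the plane be z = a·x + b·y + c.
Point Q−Point P: −22a − 317b = −21.1;  Point R−Point P: 690a − 283b = 742.
Solving gives a = 1.07214433, b = −0.00784598.
Then c = 2811.5 − a·667560 − b·5375905 = −670729.93.
At (668362, 5375744): z_contact = 716580.5 − 42178.0 − 670729.93 = 3672.6 ft.
Depth below ground = 4174 − 3672.6 = 501 ft.

501 ft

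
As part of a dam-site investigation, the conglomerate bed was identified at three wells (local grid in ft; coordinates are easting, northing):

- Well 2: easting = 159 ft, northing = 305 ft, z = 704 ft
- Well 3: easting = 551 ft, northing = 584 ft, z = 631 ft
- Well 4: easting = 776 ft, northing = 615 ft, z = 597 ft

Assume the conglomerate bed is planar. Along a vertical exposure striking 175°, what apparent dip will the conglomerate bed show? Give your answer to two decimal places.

2.78°

Let the plane be z = a·easting + b·northing + c.
Well 3−Well 2: 392a + 279b = −73;  Well 4−Well 2: 617a + 310b = −107.
Solving gives a = −0.14268, b = −0.06118.
Unit vector along 175° is (sin 175°, cos 175°) = (0.0872, -0.9962).
Slope in that direction = a·(0.0872) + b·(-0.9962) = 0.04851.
Apparent dip = arctan|0.04851| = 2.78° (true dip is 8.8°, so apparent ≤ true as expected).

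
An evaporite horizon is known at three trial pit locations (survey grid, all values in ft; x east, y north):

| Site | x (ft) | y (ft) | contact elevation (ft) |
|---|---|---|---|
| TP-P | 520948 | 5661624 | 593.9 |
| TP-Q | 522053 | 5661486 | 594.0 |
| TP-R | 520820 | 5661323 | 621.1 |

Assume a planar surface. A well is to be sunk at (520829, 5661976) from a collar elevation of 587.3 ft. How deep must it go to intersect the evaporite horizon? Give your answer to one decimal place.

Let the plane be z = a·x + b·y + c.
TP-Q−TP-P: 1105a − 138b = 0.1;  TP-R−TP-P: −128a − 301b = 27.2.
Solving gives a = −0.010630401, b = −0.085844879.
Then c = 593.9 − a·520948 − b·5661624 = 492153.21.
At (520829, 5661976): z_contact = −5536.62 − 486051.65 + 492153.21 = 564.95 ft.
Depth below ground = 587.3 − 564.95 = 22.4 ft.

22.4 ft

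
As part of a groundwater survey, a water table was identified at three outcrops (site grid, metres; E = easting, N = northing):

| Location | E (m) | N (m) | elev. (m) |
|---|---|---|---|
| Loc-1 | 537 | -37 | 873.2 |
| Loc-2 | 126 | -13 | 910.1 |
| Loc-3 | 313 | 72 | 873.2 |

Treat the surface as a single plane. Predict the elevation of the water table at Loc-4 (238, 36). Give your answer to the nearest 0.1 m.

Let the plane be z = a·E + b·N + c.
Loc-2−Loc-1: −411a + 24b = 36.9;  Loc-3−Loc-1: −224a + 109b = 0.
Solving gives a = −0.10202, b = −0.20966.
Then c = 873.2 − a·537 − b·-37 = 920.23.
At (238, 36): z = −24.3 − 7.5 + 920.23 = 888.4 m.

888.4 m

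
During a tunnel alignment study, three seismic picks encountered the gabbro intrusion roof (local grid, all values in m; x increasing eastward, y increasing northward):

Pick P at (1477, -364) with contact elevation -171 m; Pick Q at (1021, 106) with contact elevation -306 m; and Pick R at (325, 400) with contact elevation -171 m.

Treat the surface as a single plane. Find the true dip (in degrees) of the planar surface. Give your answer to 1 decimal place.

44.0°

Two edge vectors: Pick P→Pick Q = (-456, 470, -135), Pick P→Pick R = (-1152, 764, 0).
Normal n = (Pick P→Pick Q) × (Pick P→Pick R) = (103140, 155520, 193056).
So ∂z/∂x = −n_x/n_z = −0.53425 and ∂z/∂y = −n_y/n_z = −0.80557.
Gradient magnitude |∇z| = √(a² + b²) = √(0.28542 + 0.64894) = 0.96663.
True dip = arctan(0.96663) = 44.0°, dipping toward NNE (azimuth ≈ 034°).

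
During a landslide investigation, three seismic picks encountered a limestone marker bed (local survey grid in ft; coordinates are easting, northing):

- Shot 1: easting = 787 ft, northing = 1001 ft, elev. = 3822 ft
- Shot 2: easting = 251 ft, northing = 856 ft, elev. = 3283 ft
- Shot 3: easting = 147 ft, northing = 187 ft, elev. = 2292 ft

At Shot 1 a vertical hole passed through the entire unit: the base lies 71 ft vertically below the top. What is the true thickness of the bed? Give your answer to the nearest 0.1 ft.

39.0 ft

Let the plane be z = a·easting + b·northing + c.
Shot 2−Shot 1: −536a − 145b = −539;  Shot 3−Shot 1: −640a − 814b = −1530.
Solving gives a = 0.63142, b = 1.38316.
|∇z| = √(a²+b²) = 1.52047, so dip δ = arctan(1.52047) = 56.67°.
True thickness = vertical thickness × cos δ = 71 × cos 56.67° = 39.0 ft.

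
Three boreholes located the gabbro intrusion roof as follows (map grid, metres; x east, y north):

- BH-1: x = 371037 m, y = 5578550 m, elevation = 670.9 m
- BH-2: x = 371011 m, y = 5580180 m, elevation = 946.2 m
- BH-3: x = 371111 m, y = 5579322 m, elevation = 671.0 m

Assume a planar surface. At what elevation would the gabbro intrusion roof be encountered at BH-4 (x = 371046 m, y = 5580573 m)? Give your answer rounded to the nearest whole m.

950 m

Two edge vectors: BH-1→BH-2 = (-26, 1630, 275.3), BH-1→BH-3 = (74, 772, 0.1).
Normal n = (BH-1→BH-2) × (BH-1→BH-3) = (-212368.6, 20374.8, -140692).
So ∂z/∂x = −n_x/n_z = −1.50945754 and ∂z/∂y = −n_y/n_z = 0.14481847.
Intercept c from BH-1: 670.9 + 560064.60 − 807877.07 = −247141.57.
At (371046, 5580573): z = −560078.2 + 808170.0 − 247141.57 = 950.3 m.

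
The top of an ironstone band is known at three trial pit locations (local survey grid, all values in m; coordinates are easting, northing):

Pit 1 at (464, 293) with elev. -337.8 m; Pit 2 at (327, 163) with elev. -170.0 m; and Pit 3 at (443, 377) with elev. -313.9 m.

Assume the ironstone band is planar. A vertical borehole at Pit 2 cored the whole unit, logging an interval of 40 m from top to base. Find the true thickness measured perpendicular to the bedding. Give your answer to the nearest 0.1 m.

25.5 m

Let the plane be z = a·easting + b·northing + c.
Pit 2−Pit 1: −137a − 130b = 167.8;  Pit 3−Pit 1: −21a + 84b = 23.9.
Solving gives a = −1.20819, b = −0.01752.
|∇z| = √(a²+b²) = 1.20832, so dip δ = arctan(1.20832) = 50.39°.
True thickness = vertical thickness × cos δ = 40 × cos 50.39° = 25.5 m.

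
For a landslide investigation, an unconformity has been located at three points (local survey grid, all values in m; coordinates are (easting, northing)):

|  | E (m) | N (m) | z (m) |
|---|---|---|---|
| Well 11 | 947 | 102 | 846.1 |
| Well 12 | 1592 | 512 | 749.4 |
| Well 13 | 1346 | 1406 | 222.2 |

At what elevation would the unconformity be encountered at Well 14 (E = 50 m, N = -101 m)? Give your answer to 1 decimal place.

783.4 m

Two edge vectors: Well 11→Well 12 = (645, 410, -96.7), Well 11→Well 13 = (399, 1304, -623.9).
Normal n = (Well 11→Well 12) × (Well 11→Well 13) = (-129702.2, 363832.2, 677490).
So ∂z/∂E = −n_x/n_z = 0.191445 and ∂z/∂N = −n_y/n_z = −0.537030.
Intercept c from Well 11: 846.1 − 181.30 + 54.78 = 719.58.
At (50, -101): z = 9.6 + 54.2 + 719.58 = 783.4 m.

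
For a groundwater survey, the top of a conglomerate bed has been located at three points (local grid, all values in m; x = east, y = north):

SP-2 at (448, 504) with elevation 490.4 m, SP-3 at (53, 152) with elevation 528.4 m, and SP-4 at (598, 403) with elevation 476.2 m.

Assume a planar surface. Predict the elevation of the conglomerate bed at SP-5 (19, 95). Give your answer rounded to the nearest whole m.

532 m

Two edge vectors: SP-2→SP-3 = (-395, -352, 38), SP-2→SP-4 = (150, -101, -14.2).
Normal n = (SP-2→SP-3) × (SP-2→SP-4) = (8836.4, 91, 92695).
So ∂z/∂x = −n_x/n_z = −0.09533 and ∂z/∂y = −n_y/n_z = −0.00098.
Intercept c from SP-2: 490.4 + 42.71 + 0.49 = 533.60.
At (19, 95): z = −1.8 − 0.1 + 533.60 = 531.7 m.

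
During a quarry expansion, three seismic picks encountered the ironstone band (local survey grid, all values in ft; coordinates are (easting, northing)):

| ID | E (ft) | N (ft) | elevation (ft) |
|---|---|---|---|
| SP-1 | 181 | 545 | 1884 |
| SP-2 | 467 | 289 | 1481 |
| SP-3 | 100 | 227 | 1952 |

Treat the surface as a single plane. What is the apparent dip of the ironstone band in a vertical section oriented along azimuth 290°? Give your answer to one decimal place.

51.7°

Two edge vectors: SP-1→SP-2 = (286, -256, -403), SP-1→SP-3 = (-81, -318, 68).
Normal n = (SP-1→SP-2) × (SP-1→SP-3) = (-145562, 13195, -111684).
So ∂z/∂E = −n_x/n_z = −1.30334 and ∂z/∂N = −n_y/n_z = 0.11815.
Unit vector along 290° is (sin 290°, cos 290°) = (-0.9397, 0.3420).
Slope in that direction = a·(-0.9397) + b·(0.3420) = 1.26515.
Apparent dip = arctan|1.26515| = 51.7° (true dip is 52.6°, so apparent ≤ true as expected).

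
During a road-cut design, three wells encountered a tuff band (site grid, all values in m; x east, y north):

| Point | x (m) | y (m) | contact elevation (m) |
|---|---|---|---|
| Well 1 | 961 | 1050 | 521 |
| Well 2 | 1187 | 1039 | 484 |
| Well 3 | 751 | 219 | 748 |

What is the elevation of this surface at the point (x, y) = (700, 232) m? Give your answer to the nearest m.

754 m

Two edge vectors: Well 1→Well 2 = (226, -11, -37), Well 1→Well 3 = (-210, -831, 227).
Normal n = (Well 1→Well 2) × (Well 1→Well 3) = (-33244, -43532, -190116).
So ∂z/∂x = −n_x/n_z = −0.17486 and ∂z/∂y = −n_y/n_z = −0.22898.
Intercept c from Well 1: 521 + 168.04 + 240.42 = 929.47.
At (700, 232): z = −122.4 − 53.1 + 929.47 = 753.9 m.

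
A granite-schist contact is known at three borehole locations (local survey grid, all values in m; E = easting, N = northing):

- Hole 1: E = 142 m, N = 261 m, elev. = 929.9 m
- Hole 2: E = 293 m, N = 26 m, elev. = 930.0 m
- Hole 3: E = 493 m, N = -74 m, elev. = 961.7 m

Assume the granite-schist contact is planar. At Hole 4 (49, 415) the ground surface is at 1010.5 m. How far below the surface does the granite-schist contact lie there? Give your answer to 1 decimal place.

Two edge vectors: Hole 1→Hole 2 = (151, -235, 0.1), Hole 1→Hole 3 = (351, -335, 31.8).
Normal n = (Hole 1→Hole 2) × (Hole 1→Hole 3) = (-7439.5, -4766.7, 31900).
So ∂z/∂E = −n_x/n_z = 0.23321 and ∂z/∂N = −n_y/n_z = 0.14943.
Intercept c from Hole 1: 929.9 − 33.12 − 39.00 = 857.78.
At (49, 415): z_contact = 11.43 + 62.01 + 857.78 = 931.22 m.
Depth below ground = 1010.5 − 931.22 = 79.3 m.

79.3 m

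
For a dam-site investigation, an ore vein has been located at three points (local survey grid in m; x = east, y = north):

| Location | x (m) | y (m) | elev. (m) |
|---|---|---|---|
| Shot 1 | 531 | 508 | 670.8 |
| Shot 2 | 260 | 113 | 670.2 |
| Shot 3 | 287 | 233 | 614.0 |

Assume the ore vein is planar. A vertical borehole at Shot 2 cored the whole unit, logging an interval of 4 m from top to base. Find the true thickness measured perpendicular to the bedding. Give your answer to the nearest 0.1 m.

Let the plane be z = a·x + b·y + c.
Shot 2−Shot 1: −271a − 395b = −0.6;  Shot 3−Shot 1: −244a − 275b = −56.8.
Solving gives a = 1.01903, b = −0.69762.
|∇z| = √(a²+b²) = 1.23495, so dip δ = arctan(1.23495) = 51.00°.
True thickness = vertical thickness × cos δ = 4 × cos 51.00° = 2.5 m.

2.5 m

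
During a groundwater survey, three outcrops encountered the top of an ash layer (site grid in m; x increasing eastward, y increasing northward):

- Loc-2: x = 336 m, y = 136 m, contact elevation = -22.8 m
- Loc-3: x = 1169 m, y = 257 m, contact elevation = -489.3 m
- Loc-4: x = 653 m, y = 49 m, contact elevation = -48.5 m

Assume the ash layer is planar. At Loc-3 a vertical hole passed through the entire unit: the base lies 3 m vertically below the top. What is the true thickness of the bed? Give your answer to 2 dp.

Let the plane be z = a·x + b·y + c.
Loc-3−Loc-2: 833a + 121b = −466.5;  Loc-4−Loc-2: 317a − 87b = −25.7.
Solving gives a = −0.39426, b = −1.14116.
|∇z| = √(a²+b²) = 1.20735, so dip δ = arctan(1.20735) = 50.37°.
True thickness = vertical thickness × cos δ = 3 × cos 50.37° = 1.91 m.

1.91 m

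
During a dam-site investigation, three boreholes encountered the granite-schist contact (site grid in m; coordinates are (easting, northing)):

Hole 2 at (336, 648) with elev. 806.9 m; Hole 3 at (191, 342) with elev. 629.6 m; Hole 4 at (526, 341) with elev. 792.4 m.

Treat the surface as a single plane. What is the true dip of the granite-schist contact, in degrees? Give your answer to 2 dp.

30.92°

Let the plane be z = a·E + b·N + c.
Hole 3−Hole 2: −145a − 306b = −177.3;  Hole 4−Hole 2: 190a − 307b = −14.5.
Solving gives a = 0.48701, b = 0.34864.
Gradient magnitude |∇z| = √(a² + b²) = √(0.23718 + 0.12155) = 0.59894.
True dip = arctan(0.59894) = 30.92°, dipping toward SW (azimuth ≈ 234°).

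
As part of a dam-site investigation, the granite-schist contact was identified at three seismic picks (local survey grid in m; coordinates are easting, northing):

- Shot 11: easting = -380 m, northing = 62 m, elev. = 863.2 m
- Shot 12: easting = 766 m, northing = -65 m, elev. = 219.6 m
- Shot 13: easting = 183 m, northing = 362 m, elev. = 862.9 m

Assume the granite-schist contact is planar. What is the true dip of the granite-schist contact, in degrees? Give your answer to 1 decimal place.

Two edge vectors: Shot 11→Shot 12 = (1146, -127, -643.6), Shot 11→Shot 13 = (563, 300, -0.3).
Normal n = (Shot 11→Shot 12) × (Shot 11→Shot 13) = (193118.1, -362003, 415301).
So ∂z/∂easting = −n_x/n_z = −0.46501 and ∂z/∂northing = −n_y/n_z = 0.87166.
Gradient magnitude |∇z| = √(a² + b²) = √(0.21623 + 0.75980) = 0.98794.
True dip = arctan(0.98794) = 44.7°, dipping toward SSE (azimuth ≈ 152°).

44.7°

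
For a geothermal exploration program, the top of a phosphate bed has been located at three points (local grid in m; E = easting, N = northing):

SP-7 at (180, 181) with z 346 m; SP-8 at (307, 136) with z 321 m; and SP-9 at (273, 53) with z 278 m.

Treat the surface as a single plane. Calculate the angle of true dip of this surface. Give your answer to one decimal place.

Two edge vectors: SP-7→SP-8 = (127, -45, -25), SP-7→SP-9 = (93, -128, -68).
Normal n = (SP-7→SP-8) × (SP-7→SP-9) = (-140, 6311, -12071).
So ∂z/∂E = −n_x/n_z = −0.01160 and ∂z/∂N = −n_y/n_z = 0.52282.
Gradient magnitude |∇z| = √(a² + b²) = √(0.00013 + 0.27334) = 0.52295.
True dip = arctan(0.52295) = 27.6°, dipping toward S (azimuth ≈ 179°).

27.6°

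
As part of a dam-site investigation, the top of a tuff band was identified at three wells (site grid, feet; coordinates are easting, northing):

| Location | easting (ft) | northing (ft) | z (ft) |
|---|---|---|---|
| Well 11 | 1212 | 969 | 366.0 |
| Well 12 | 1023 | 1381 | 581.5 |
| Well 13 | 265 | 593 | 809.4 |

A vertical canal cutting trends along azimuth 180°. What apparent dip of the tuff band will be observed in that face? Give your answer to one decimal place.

14.6°

Two edge vectors: Well 11→Well 12 = (-189, 412, 215.5), Well 11→Well 13 = (-947, -376, 443.4).
Normal n = (Well 11→Well 12) × (Well 11→Well 13) = (263708.8, -120275.9, 461228).
So ∂z/∂easting = −n_x/n_z = −0.57175 and ∂z/∂northing = −n_y/n_z = 0.26077.
Unit vector along 180° is (sin 180°, cos 180°) = (0.0000, -1.0000).
Slope in that direction = a·(0.0000) + b·(-1.0000) = −0.26077.
Apparent dip = arctan|0.26077| = 14.6° (true dip is 32.1°, so apparent ≤ true as expected).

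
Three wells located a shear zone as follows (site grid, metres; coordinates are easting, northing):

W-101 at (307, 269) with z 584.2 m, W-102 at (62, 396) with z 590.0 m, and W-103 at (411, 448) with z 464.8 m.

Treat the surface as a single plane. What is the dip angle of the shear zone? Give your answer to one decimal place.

30.0°

Two edge vectors: W-101→W-102 = (-245, 127, 5.8), W-101→W-103 = (104, 179, -119.4).
Normal n = (W-101→W-102) × (W-101→W-103) = (-16202, -28649.8, -57063).
So ∂z/∂easting = −n_x/n_z = −0.28393 and ∂z/∂northing = −n_y/n_z = −0.50207.
Gradient magnitude |∇z| = √(a² + b²) = √(0.08062 + 0.25208) = 0.57680.
True dip = arctan(0.57680) = 30.0°, dipping toward NNE (azimuth ≈ 029°).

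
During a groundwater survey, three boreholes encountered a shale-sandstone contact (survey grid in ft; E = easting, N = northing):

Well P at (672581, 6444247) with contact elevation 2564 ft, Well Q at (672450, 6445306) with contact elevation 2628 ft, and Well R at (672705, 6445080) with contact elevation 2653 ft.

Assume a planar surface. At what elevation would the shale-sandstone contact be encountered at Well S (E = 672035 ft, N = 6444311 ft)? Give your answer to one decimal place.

Let the plane be z = a·E + b·N + c.
Well Q−Well P: −131a + 1059b = 64;  Well R−Well P: 124a + 833b = 89.
Solving gives a = 0.170267719, b = 0.081496762.
Then c = 2564 − a·672581 − b·6444247 = −637140.10.
At (672035, 6444311): z = 114425.9 + 525190.5 − 637140.10 = 2476.2 ft.

2476.2 ft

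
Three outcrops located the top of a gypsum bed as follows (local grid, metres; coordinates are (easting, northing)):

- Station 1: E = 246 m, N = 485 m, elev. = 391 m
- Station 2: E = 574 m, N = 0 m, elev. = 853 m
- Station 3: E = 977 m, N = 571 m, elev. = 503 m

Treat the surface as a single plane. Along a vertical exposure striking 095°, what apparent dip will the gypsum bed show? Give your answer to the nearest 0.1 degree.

Two edge vectors: Station 1→Station 2 = (328, -485, 462), Station 1→Station 3 = (731, 86, 112).
Normal n = (Station 1→Station 2) × (Station 1→Station 3) = (-94052, 300986, 382743).
So ∂z/∂E = −n_x/n_z = 0.24573 and ∂z/∂N = −n_y/n_z = −0.78639.
Unit vector along 095° is (sin 95°, cos 95°) = (0.9962, -0.0872).
Slope in that direction = a·(0.9962) + b·(-0.0872) = 0.31333.
Apparent dip = arctan|0.31333| = 17.4° (true dip is 39.5°, so apparent ≤ true as expected).

17.4°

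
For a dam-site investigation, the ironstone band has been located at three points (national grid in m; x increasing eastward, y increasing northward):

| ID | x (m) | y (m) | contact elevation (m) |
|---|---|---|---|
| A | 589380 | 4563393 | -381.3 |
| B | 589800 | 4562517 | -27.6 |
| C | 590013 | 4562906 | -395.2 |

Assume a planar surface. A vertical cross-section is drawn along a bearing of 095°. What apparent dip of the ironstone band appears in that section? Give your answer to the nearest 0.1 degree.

Two edge vectors: A→B = (420, -876, 353.7), A→C = (633, -487, -13.9).
Normal n = (A→B) × (A→C) = (184428.3, 229730.1, 349968).
So ∂z/∂x = −n_x/n_z = −0.52699 and ∂z/∂y = −n_y/n_z = −0.65643.
Unit vector along 095° is (sin 95°, cos 95°) = (0.9962, -0.0872).
Slope in that direction = a·(0.9962) + b·(-0.0872) = −0.46777.
Apparent dip = arctan|0.46777| = 25.1° (true dip is 40.1°, so apparent ≤ true as expected).

25.1°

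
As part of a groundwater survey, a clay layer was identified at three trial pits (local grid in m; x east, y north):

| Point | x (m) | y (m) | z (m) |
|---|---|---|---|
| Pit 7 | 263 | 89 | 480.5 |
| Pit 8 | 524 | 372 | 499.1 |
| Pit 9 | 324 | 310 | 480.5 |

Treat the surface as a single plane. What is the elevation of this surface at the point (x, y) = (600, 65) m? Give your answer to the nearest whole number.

Let the plane be z = a·x + b·y + c.
Pit 8−Pit 7: 261a + 283b = 18.6;  Pit 9−Pit 7: 61a + 221b = 0.
Solving gives a = 0.10170, b = −0.02807.
Then c = 480.5 − a·263 − b·89 = 456.25.
At (600, 65): z = 61.0 − 1.8 + 456.25 = 515.4 m.

515 m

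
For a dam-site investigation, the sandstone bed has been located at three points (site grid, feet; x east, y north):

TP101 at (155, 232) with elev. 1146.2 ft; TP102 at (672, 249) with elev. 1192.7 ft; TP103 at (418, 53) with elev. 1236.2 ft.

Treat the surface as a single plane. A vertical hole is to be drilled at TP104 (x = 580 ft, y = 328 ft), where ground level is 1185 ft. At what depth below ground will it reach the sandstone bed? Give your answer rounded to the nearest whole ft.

30 ft

Let the plane be z = a·x + b·y + c.
TP102−TP101: 517a + 17b = 46.5;  TP103−TP101: 263a − 179b = 90.
Solving gives a = 0.10157, b = −0.35356.
Then c = 1146.2 − a·155 − b·232 = 1212.48.
At (580, 328): z_contact = 58.9 − 116.0 + 1212.48 = 1155.4 ft.
Depth below ground = 1185 − 1155.4 = 30 ft.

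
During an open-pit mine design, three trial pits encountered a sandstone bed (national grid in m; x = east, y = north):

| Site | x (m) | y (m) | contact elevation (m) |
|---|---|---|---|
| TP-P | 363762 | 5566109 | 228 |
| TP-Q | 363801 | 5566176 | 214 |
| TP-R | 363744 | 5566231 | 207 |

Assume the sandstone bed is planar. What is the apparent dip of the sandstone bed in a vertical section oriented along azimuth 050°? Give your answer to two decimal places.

8.76°

Two edge vectors: TP-P→TP-Q = (39, 67, -14), TP-P→TP-R = (-18, 122, -21).
Normal n = (TP-P→TP-Q) × (TP-P→TP-R) = (301, 1071, 5964).
So ∂z/∂x = −n_x/n_z = −0.05047 and ∂z/∂y = −n_y/n_z = −0.17958.
Unit vector along 050° is (sin 50°, cos 50°) = (0.7660, 0.6428).
Slope in that direction = a·(0.7660) + b·(0.6428) = −0.15409.
Apparent dip = arctan|0.15409| = 8.76° (true dip is 10.6°, so apparent ≤ true as expected).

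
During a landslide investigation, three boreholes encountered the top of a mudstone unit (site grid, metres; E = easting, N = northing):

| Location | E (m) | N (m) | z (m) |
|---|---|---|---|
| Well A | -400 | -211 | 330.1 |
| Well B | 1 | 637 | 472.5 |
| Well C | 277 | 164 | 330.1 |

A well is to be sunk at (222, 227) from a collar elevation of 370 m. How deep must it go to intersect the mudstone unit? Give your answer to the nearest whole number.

19 m

Two edge vectors: Well A→Well B = (401, 848, 142.4), Well A→Well C = (677, 375, 0).
Normal n = (Well A→Well B) × (Well A→Well C) = (-53400, 96404.8, -423721).
So ∂z/∂E = −n_x/n_z = −0.12603 and ∂z/∂N = −n_y/n_z = 0.22752.
Intercept c from Well A: 330.1 − 50.41 + 48.01 = 327.70.
At (222, 227): z_contact = −28.0 + 51.6 + 327.70 = 351.4 m.
Depth below ground = 370 − 351.4 = 19 m.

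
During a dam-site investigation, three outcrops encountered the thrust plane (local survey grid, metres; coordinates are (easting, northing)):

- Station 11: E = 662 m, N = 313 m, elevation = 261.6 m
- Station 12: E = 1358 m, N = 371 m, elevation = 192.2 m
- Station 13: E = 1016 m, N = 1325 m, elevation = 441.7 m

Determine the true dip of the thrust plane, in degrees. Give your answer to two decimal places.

Two edge vectors: Station 11→Station 12 = (696, 58, -69.4), Station 11→Station 13 = (354, 1012, 180.1).
Normal n = (Station 11→Station 12) × (Station 11→Station 13) = (80678.6, -149917.2, 683820).
So ∂z/∂E = −n_x/n_z = −0.11798 and ∂z/∂N = −n_y/n_z = 0.21923.
Gradient magnitude |∇z| = √(a² + b²) = √(0.01392 + 0.04806) = 0.24897.
True dip = arctan(0.24897) = 13.98°, dipping toward SSE (azimuth ≈ 152°).

13.98°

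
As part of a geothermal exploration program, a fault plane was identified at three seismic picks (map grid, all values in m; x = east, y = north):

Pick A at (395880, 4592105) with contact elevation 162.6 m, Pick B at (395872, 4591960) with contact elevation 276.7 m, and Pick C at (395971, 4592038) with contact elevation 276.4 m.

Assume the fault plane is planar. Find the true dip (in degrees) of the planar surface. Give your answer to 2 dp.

Let the plane be z = a·x + b·y + c.
Pick B−Pick A: −8a − 145b = 114.1;  Pick C−Pick A: 91a − 67b = 113.8.
Solving gives a = 0.64499, b = −0.82248.
Gradient magnitude |∇z| = √(a² + b²) = √(0.41601 + 0.67648) = 1.04522.
True dip = arctan(1.04522) = 46.27°, dipping toward NW (azimuth ≈ 322°).

46.27°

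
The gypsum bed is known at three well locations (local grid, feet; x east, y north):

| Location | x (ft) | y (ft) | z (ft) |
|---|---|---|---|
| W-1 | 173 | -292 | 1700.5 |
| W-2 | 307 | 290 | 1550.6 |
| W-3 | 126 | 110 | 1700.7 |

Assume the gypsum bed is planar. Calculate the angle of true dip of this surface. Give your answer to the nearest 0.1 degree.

36.8°

Two edge vectors: W-1→W-2 = (134, 582, -149.9), W-1→W-3 = (-47, 402, 0.2).
Normal n = (W-1→W-2) × (W-1→W-3) = (60376.2, 7018.5, 81222).
So ∂z/∂x = −n_x/n_z = −0.74335 and ∂z/∂y = −n_y/n_z = −0.08641.
Gradient magnitude |∇z| = √(a² + b²) = √(0.55257 + 0.00747) = 0.74835.
True dip = arctan(0.74835) = 36.8°, dipping toward E (azimuth ≈ 083°).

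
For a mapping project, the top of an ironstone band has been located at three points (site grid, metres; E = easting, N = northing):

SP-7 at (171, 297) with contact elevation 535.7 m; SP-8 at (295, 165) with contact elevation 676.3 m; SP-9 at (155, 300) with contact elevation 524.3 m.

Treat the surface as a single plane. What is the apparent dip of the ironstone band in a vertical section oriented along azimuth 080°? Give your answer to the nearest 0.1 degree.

27.9°

Let the plane be z = a·E + b·N + c.
SP-8−SP-7: 124a − 132b = 140.6;  SP-9−SP-7: −16a + 3b = −11.4.
Solving gives a = 0.62241, b = −0.48046.
Unit vector along 080° is (sin 80°, cos 80°) = (0.9848, 0.1736).
Slope in that direction = a·(0.9848) + b·(0.1736) = 0.52953.
Apparent dip = arctan|0.52953| = 27.9° (true dip is 38.2°, so apparent ≤ true as expected).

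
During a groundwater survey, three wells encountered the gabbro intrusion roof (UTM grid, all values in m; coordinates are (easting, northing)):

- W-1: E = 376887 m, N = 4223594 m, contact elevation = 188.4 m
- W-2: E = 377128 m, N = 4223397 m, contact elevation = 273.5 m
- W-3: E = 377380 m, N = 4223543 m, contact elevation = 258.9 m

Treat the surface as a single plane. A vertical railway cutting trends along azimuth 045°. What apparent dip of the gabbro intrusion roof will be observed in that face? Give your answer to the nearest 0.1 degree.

Two edge vectors: W-1→W-2 = (241, -197, 85.1), W-1→W-3 = (493, -51, 70.5).
Normal n = (W-1→W-2) × (W-1→W-3) = (-9548.4, 24963.8, 84830).
So ∂z/∂E = −n_x/n_z = 0.11256 and ∂z/∂N = −n_y/n_z = −0.29428.
Unit vector along 045° is (sin 45°, cos 45°) = (0.7071, 0.7071).
Slope in that direction = a·(0.7071) + b·(0.7071) = −0.12850.
Apparent dip = arctan|0.12850| = 7.3° (true dip is 17.5°, so apparent ≤ true as expected).

7.3°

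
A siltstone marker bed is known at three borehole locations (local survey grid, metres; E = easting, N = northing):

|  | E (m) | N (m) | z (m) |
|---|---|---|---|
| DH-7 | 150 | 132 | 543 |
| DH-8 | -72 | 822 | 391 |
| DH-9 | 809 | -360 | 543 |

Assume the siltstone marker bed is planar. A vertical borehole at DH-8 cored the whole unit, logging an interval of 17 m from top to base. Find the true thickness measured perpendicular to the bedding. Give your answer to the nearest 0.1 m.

16.0 m

Two edge vectors: DH-7→DH-8 = (-222, 690, -152), DH-7→DH-9 = (659, -492, 0).
Normal n = (DH-7→DH-8) × (DH-7→DH-9) = (-74784, -100168, -345486).
So ∂z/∂E = −n_x/n_z = −0.21646 and ∂z/∂N = −n_y/n_z = −0.28993.
|∇z| = √(a²+b²) = 0.36182, so dip δ = arctan(0.36182) = 19.89°.
True thickness = vertical thickness × cos δ = 17 × cos 19.89° = 16.0 m.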